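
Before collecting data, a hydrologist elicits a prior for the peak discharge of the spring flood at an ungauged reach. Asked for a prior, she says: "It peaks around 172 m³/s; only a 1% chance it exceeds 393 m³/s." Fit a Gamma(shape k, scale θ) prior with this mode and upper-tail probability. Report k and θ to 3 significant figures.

k ≈ 8.01, θ ≈ 24.5

Gamma(k,θ) with k>1 has mode (k−1)θ, so θ = 172/(k−1).
Need P(X < 393) = 0.99 with θ tied to k this way. Start at k = 2, θ = 172: P(X<393) ≈ 0.666.
Too low — raise k to concentrate. Iterating converges to k ≈ 8.01.
Then θ = 172/(8.01−1) ≈ 24.5.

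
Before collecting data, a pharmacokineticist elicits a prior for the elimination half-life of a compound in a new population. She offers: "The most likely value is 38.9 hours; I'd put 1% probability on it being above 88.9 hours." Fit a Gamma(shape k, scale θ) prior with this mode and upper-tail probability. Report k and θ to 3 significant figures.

k ≈ 8, θ ≈ 5.55

Gamma(k,θ) with k>1 has mode (k−1)θ, so θ = 38.9/(k−1).
Need P(X < 88.9) = 0.99 with θ tied to k this way. Start at k = 2, θ = 38.9: P(X<88.9) ≈ 0.666.
Too low — raise k to concentrate. Iterating converges to k ≈ 8.
Then θ = 38.9/(8−1) ≈ 5.55.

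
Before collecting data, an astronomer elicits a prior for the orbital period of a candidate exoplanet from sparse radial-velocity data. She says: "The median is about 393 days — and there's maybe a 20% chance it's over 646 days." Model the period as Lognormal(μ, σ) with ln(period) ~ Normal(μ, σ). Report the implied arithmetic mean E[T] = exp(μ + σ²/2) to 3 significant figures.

If T ~ Lognormal(μ,σ) then ln T ~ Normal(μ,σ), so the p-quantile of ln T is μ + z_p·σ.
ln(393) = 5.974 and ln(646) = 6.471; z_{0.5} = 0, z_{0.8} = 0.8416.
σ = (6.471 − 5.974)/(0.8416 − (0)) = 0.591.
μ = 5.974 − (0)·0.591 = 5.974.
E[T] = exp(μ + σ²/2) = exp(5.974 + 0.1744) = 468 days.

E[T] ≈ 468 days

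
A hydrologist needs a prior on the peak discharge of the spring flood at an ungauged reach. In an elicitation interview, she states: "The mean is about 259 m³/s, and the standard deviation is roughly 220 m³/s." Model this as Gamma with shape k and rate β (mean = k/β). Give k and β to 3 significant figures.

k ≈ 1.39, β ≈ 0.00535

For Gamma(k, rate β): mean = k/β, variance = k/β², so CV = 1/√k.
CV = SD/mean = 220/259 = 0.8494, hence k = 1/CV² = 1.39.
Then β = k/mean = 1.39/259 = 0.00535.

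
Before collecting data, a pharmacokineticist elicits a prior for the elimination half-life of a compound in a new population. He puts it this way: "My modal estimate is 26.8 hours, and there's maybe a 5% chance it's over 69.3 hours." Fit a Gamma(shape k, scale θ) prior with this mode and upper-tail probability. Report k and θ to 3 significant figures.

Gamma(k,θ) with k>1 has mode (k−1)θ, so θ = 26.8/(k−1).
Need P(X < 69.3) = 0.95 with θ tied to k this way. Start at k = 2, θ = 26.8: P(X<69.3) ≈ 0.730.
Too low — raise k to concentrate. Iterating converges to k ≈ 4.
Then θ = 26.8/(4−1) ≈ 8.94.

k ≈ 4, θ ≈ 8.94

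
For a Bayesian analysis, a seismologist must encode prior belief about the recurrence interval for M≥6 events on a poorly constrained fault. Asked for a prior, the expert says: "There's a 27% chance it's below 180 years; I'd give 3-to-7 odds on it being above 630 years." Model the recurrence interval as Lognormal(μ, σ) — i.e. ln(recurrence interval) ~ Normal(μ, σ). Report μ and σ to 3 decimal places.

μ ≈ 5.868, σ ≈ 1.102

If T ~ Lognormal(μ,σ) then ln T ~ Normal(μ,σ), so the p-quantile of ln T is μ + z_p·σ.
ln(180) = 5.193 and ln(630) = 6.446; z_{0.27} = -0.6128, z_{0.7} = 0.5244.
σ = (6.446 − 5.193)/(0.5244 − (-0.6128)) = 1.102.
μ = 5.193 − (-0.6128)·1.102 = 5.868.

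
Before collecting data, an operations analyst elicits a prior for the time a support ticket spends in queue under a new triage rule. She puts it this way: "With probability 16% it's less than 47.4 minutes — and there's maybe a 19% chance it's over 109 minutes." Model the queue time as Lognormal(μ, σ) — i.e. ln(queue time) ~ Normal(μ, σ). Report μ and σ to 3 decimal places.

If T ~ Lognormal(μ,σ) then ln T ~ Normal(μ,σ), so the p-quantile of ln T is μ + z_p·σ.
ln(47.4) = 3.859 and ln(109) = 4.691; z_{0.16} = -0.9945, z_{0.81} = 0.8779.
σ = (4.691 − 3.859)/(0.8779 − (-0.9945)) = 0.445.
μ = 3.859 − (-0.9945)·0.445 = 4.301.

μ ≈ 4.301, σ ≈ 0.445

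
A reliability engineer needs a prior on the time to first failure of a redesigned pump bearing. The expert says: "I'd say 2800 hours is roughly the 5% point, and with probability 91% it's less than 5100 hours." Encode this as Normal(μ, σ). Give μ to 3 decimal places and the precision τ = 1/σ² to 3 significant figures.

μ = 4067.133, τ = 1.69e-06

The p-quantile of Normal(μ,σ) is μ + z_p·σ, with z_{0.05} = -1.645 and z_{0.91} = 1.341.
Eliminate σ: μ = (z₂·x₁ − z₁·x₂)/(z₂ − z₁) = (1.341·2800 − (-1.645)·5100)/2.986 = 4067.133.
Then σ = (x₂ − x₁)/(z₂ − z₁) = (5100 − 2800)/2.986 = 770.362.
Precision τ = 1/σ² = 1/770.4² = 1.69e-06.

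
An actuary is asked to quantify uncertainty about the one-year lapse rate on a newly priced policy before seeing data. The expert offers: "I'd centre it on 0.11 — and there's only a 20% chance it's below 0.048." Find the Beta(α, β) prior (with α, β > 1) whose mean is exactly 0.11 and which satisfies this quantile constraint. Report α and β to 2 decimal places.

With mean 0.11 fixed, write α = 0.11s, β = 0.89s where s = α+β.
Need P(θ < 0.048) = 0.2 under Beta(0.11s, 0.89s). Normal approximation: (q−m)/√(m(1−m)/s) ≈ z_{0.2} = -0.842, so s ≈ 0.11·0.89·(-0.842)²/(0.048−0.11)² = 18.0.
At s = 18.0: P(θ<0.048) ≈ 0.200. Adjusting to match 0.2 gives s ≈ 18.03.
So α = 0.11·18.03 ≈ 1.98, β = 0.89·18.03 ≈ 16.04.

α ≈ 1.98, β ≈ 16.04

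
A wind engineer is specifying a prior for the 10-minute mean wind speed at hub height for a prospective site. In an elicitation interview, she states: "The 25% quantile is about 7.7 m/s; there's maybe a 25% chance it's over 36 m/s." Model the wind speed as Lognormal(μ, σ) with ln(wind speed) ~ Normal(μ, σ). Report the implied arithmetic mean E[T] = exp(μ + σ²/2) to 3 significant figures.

If T ~ Lognormal(μ,σ) then ln T ~ Normal(μ,σ), so the p-quantile of ln T is μ + z_p·σ.
ln(7.7) = 2.041 and ln(36) = 3.584; z_{0.25} = -0.6745, z_{0.75} = 0.6745.
σ = (3.584 − 2.041)/(0.6745 − (-0.6745)) = 1.143.
μ = 2.041 − (-0.6745)·1.143 = 2.812.
E[T] = exp(μ + σ²/2) = exp(2.812 + 0.6536) = 32 m/s.

E[T] ≈ 32 m/s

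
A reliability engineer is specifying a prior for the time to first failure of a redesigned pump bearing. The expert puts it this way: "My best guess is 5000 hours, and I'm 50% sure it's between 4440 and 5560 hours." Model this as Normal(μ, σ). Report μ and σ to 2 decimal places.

μ = 5000.00, σ = 830.26

A symmetric 50% interval runs μ ± z·σ with z = 0.6745.
Half-width = 560, so σ = 560/0.6745 = 830.26.
μ is the stated best guess, 5000.00.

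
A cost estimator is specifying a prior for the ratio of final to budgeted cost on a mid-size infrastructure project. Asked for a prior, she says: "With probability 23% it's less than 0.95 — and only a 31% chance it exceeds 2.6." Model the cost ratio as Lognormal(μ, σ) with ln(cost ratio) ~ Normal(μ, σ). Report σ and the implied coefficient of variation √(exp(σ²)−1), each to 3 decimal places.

If T ~ Lognormal(μ,σ) then ln T ~ Normal(μ,σ), so the p-quantile of ln T is μ + z_p·σ.
ln(0.95) = -0.05129 and ln(2.6) = 0.9555; z_{0.23} = -0.7388, z_{0.69} = 0.4959.
σ = (0.9555 − -0.05129)/(0.4959 − (-0.7388)) = 0.815.
μ = -0.05129 − (-0.7388)·0.815 = 0.551.
CV = √(exp(σ²)−1) = √(exp(0.6649)−1) = 0.972.

σ ≈ 0.815, CV ≈ 0.972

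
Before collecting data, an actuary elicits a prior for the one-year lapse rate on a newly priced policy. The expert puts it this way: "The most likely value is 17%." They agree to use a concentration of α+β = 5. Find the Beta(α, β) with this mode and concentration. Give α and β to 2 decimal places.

For α,β > 1 the Beta mode is (α−1)/(α+β−2). With α+β = 5, the mode is (α−1)/3.
Set (α−1)/3 = 0.17 → α = 1 + 0.17·3 = 1.51.
β = 5 − α = 3.49.

α = 1.51, β = 3.49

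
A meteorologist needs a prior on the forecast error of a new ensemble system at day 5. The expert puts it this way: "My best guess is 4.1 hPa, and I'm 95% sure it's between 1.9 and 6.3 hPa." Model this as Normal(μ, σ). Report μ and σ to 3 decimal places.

μ = 4.100, σ = 1.122

A symmetric 95% interval runs μ ± z·σ with z = 1.96.
Half-width = 2.2, so σ = 2.2/1.96 = 1.122.
μ is the stated best guess, 4.100.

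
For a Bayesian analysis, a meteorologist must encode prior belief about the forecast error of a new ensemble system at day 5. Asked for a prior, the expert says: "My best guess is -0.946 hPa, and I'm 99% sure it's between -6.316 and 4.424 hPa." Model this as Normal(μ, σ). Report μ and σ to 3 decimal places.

μ = -0.946, σ = 2.085

A symmetric 99% interval runs μ ± z·σ with z = 2.576.
Half-width = 5.37, so σ = 5.37/2.576 = 2.085.
μ is the stated best guess, -0.946.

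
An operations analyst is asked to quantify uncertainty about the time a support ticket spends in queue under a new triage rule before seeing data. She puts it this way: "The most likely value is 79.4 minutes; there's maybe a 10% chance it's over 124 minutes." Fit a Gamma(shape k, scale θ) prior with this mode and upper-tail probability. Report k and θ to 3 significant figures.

k ≈ 10.4, θ ≈ 8.43

Gamma(k,θ) with k>1 has mode (k−1)θ, so θ = 79.4/(k−1).
Need P(X < 124) = 0.9 with θ tied to k this way. Start at k = 2, θ = 79.4: P(X<124) ≈ 0.463.
Too low — raise k to concentrate. Iterating converges to k ≈ 10.4.
Then θ = 79.4/(10.4−1) ≈ 8.43.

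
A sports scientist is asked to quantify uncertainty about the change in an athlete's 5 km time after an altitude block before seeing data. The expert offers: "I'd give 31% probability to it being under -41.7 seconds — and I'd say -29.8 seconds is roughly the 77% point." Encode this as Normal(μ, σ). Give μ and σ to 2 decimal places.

The p-quantile of Normal(μ,σ) is μ + z_p·σ, with z_{0.31} = -0.4959 and z_{0.77} = 0.7388.
Eliminate σ: μ = (z₂·x₁ − z₁·x₂)/(z₂ − z₁) = (0.7388·-41.7 − (-0.4959)·-29.8)/1.235 = -36.92.
Then σ = (x₂ − x₁)/(z₂ − z₁) = (-29.8 − -41.7)/1.235 = 9.64.

μ = -36.92, σ = 9.64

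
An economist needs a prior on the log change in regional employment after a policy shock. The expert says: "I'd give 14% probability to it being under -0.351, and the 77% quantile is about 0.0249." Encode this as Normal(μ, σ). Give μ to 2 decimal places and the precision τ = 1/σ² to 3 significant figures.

μ = -0.13, τ = 23.4

For Normal(μ,σ), the p-quantile is μ + z_p·σ. Here z_{0.14} = -1.08, z_{0.77} = 0.7388.
So -0.351 = μ − 1.08σ and 0.0249 = μ + 0.7388σ.
Subtracting: σ = (0.0249 − -0.351)/(0.7388 − (-1.08)) = 0.21.
Then μ = -0.351 − (-1.08)·0.21 = -0.13.
Precision τ = 1/σ² = 1/0.2066² = 23.4.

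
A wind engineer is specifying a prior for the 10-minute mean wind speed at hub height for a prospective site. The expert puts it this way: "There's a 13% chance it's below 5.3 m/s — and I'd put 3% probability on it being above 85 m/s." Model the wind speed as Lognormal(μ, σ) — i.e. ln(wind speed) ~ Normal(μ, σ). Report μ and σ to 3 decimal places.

If T ~ Lognormal(μ,σ) then ln T ~ Normal(μ,σ), so the p-quantile of ln T is μ + z_p·σ.
ln(5.3) = 1.668 and ln(85) = 4.443; z_{0.13} = -1.126, z_{0.97} = 1.881.
σ = (4.443 − 1.668)/(1.881 − (-1.126)) = 0.923.
μ = 1.668 − (-1.126)·0.923 = 2.707.

μ ≈ 2.707, σ ≈ 0.923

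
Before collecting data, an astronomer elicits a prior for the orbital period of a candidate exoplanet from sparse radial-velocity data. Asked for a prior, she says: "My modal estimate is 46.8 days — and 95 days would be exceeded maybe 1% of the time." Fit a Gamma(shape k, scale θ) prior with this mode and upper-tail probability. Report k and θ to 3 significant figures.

Gamma(k,θ) with k>1 has mode (k−1)θ, so θ = 46.8/(k−1).
Need P(X < 95) = 0.99 with θ tied to k this way. Start at k = 2, θ = 46.8: P(X<95) ≈ 0.602.
Too low — raise k to concentrate. Iterating converges to k ≈ 10.8.
Then θ = 46.8/(10.8−1) ≈ 4.79.

k ≈ 10.8, θ ≈ 4.79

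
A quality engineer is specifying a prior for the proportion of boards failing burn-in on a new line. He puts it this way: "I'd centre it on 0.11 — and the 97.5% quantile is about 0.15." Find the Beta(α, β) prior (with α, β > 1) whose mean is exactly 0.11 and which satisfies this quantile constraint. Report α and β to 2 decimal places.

With mean 0.11 fixed, write α = 0.11s, β = 0.89s where s = α+β.
Need P(θ < 0.15) = 0.975 under Beta(0.11s, 0.89s). Normal approximation: (q−m)/√(m(1−m)/s) ≈ z_{0.975} = 1.96, so s ≈ 0.11·0.89·(1.96)²/(0.15−0.11)² = 235.0.
At s = 235.0: P(θ<0.15) ≈ 0.967. Adjusting to match 0.975 gives s ≈ 268.49.
So α = 0.11·268.49 ≈ 29.53, β = 0.89·268.49 ≈ 238.95.

α ≈ 29.53, β ≈ 238.95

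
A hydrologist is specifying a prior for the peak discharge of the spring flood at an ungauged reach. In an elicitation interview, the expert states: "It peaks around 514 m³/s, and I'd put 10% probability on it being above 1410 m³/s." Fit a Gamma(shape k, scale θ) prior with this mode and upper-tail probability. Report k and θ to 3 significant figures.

Gamma(k,θ) with k>1 has mode (k−1)θ, so θ = 514/(k−1).
Need P(X < 1410) = 0.9 with θ tied to k this way. Start at k = 2, θ = 514: P(X<1410) ≈ 0.759.
Too low — raise k to concentrate. Iterating converges to k ≈ 2.88.
Then θ = 514/(2.88−1) ≈ 274.

k ≈ 2.88, θ ≈ 274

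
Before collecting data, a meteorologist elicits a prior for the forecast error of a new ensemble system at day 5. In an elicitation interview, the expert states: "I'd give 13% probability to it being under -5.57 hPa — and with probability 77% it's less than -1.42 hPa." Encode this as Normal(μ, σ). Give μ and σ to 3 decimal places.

For Normal(μ,σ), the p-quantile is μ + z_p·σ. Here z_{0.13} = -1.126, z_{0.77} = 0.7388.
So -5.57 = μ − 1.126σ and -1.42 = μ + 0.7388σ.
Subtracting: σ = (-1.42 − -5.57)/(0.7388 − (-1.126)) = 2.225.
Then μ = -5.57 − (-1.126)·2.225 = -3.064.

μ = -3.064, σ = 2.225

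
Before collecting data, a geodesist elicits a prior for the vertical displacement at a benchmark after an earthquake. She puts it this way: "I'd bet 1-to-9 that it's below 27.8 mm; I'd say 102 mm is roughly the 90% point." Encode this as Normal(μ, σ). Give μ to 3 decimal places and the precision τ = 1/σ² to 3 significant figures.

μ = 64.900, τ = 0.00119

The p-quantile of Normal(μ,σ) is μ + z_p·σ, with z_{0.1} = -1.282 and z_{0.9} = 1.282.
Eliminate σ: μ = (z₂·x₁ − z₁·x₂)/(z₂ − z₁) = (1.282·27.8 − (-1.282)·102)/2.563 = 64.900.
Then σ = (x₂ − x₁)/(z₂ − z₁) = (102 − 27.8)/2.563 = 28.949.
Precision τ = 1/σ² = 1/28.95² = 0.00119.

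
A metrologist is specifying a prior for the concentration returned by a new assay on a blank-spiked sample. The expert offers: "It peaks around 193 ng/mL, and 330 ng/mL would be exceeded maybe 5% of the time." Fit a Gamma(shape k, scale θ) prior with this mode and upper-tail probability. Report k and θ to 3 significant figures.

k ≈ 10.7, θ ≈ 19.9

Gamma(k,θ) with k>1 has mode (k−1)θ, so θ = 193/(k−1).
Need P(X < 330) = 0.95 with θ tied to k this way. Start at k = 2, θ = 193: P(X<330) ≈ 0.510.
Too low — raise k to concentrate. Iterating converges to k ≈ 10.7.
Then θ = 193/(10.7−1) ≈ 19.9.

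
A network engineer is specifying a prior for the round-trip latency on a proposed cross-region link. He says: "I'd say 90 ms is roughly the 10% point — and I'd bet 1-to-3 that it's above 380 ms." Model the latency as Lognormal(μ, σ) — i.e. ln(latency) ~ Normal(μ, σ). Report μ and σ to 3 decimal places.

If T ~ Lognormal(μ,σ) then ln T ~ Normal(μ,σ), so the p-quantile of ln T is μ + z_p·σ.
ln(90) = 4.5 and ln(380) = 5.94; z_{0.1} = -1.282, z_{0.75} = 0.6745.
σ = (5.94 − 4.5)/(0.6745 − (-1.282)) = 0.736.
μ = 4.5 − (-1.282)·0.736 = 5.444.

μ ≈ 5.444, σ ≈ 0.736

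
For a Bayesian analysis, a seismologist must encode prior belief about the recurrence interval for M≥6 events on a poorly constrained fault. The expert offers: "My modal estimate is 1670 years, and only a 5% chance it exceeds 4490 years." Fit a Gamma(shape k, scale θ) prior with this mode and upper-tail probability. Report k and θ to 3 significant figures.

k ≈ 3.75, θ ≈ 607

Gamma(k,θ) with k>1 has mode (k−1)θ, so θ = 1670/(k−1).
Need P(X < 4490) = 0.95 with θ tied to k this way. Start at k = 2, θ = 1670: P(X<4490) ≈ 0.749.
Too low — raise k to concentrate. Iterating converges to k ≈ 3.75.
Then θ = 1670/(3.75−1) ≈ 607.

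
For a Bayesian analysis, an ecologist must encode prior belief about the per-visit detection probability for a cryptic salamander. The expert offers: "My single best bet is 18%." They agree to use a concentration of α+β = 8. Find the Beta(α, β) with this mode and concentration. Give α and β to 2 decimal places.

For α,β > 1 the Beta mode is (α−1)/(α+β−2). With α+β = 8, the mode is (α−1)/6.
Set (α−1)/6 = 0.18 → α = 1 + 0.18·6 = 2.08.
β = 8 − α = 5.92.

α = 2.08, β = 5.92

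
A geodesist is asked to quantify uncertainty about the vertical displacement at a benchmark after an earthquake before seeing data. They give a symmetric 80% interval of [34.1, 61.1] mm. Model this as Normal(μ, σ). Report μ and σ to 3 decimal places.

μ = 47.600, σ = 10.534

A symmetric 80% interval runs μ ± z·σ with z = 1.282.
Half-width = 13.5, so σ = 13.5/1.282 = 10.534.
μ is the interval midpoint, 47.600.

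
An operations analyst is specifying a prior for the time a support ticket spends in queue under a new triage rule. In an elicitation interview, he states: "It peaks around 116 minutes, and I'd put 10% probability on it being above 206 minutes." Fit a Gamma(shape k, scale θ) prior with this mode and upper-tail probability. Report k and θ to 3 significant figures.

Gamma(k,θ) with k>1 has mode (k−1)θ, so θ = 116/(k−1).
Need P(X < 206) = 0.9 with θ tied to k this way. Start at k = 2, θ = 116: P(X<206) ≈ 0.530.
Too low — raise k to concentrate. Iterating converges to k ≈ 6.77.
Then θ = 116/(6.77−1) ≈ 20.1.

k ≈ 6.77, θ ≈ 20.1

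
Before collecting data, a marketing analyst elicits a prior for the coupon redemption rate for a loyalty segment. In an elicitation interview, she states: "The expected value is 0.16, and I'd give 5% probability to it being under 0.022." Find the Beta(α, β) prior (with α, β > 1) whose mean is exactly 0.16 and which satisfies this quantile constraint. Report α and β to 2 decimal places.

With mean 0.16 fixed, write α = 0.16s, β = 0.84s where s = α+β.
Need P(θ < 0.022) = 0.05 under Beta(0.16s, 0.84s). Normal approximation: (q−m)/√(m(1−m)/s) ≈ z_{0.05} = -1.64, so s ≈ 0.16·0.84·(-1.64)²/(0.022−0.16)² = 19.1.
At s = 19.1: P(θ<0.022) ≈ 0.006. Adjusting to match 0.05 gives s ≈ 9.53.
So α = 0.16·9.53 ≈ 1.53, β = 0.84·9.53 ≈ 8.01.

α ≈ 1.53, β ≈ 8.01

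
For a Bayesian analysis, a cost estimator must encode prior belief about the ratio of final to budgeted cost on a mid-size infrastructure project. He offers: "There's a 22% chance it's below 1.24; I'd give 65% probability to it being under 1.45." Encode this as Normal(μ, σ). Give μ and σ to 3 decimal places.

μ = 1.380, σ = 0.181

The p-quantile of Normal(μ,σ) is μ + z_p·σ, with z_{0.22} = -0.7722 and z_{0.65} = 0.3853.
Eliminate σ: μ = (z₂·x₁ − z₁·x₂)/(z₂ − z₁) = (0.3853·1.24 − (-0.7722)·1.45)/1.158 = 1.380.
Then σ = (x₂ − x₁)/(z₂ − z₁) = (1.45 − 1.24)/1.158 = 0.181.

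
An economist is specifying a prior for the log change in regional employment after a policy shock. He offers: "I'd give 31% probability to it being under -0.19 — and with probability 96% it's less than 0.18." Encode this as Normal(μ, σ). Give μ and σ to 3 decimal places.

For Normal(μ,σ), the p-quantile is μ + z_p·σ. Here z_{0.31} = -0.4959, z_{0.96} = 1.751.
So -0.19 = μ − 0.4959σ and 0.18 = μ + 1.751σ.
Subtracting: σ = (0.18 − -0.19)/(1.751 − (-0.4959)) = 0.165.
Then μ = -0.19 − (-0.4959)·0.165 = -0.108.

μ = -0.108, σ = 0.165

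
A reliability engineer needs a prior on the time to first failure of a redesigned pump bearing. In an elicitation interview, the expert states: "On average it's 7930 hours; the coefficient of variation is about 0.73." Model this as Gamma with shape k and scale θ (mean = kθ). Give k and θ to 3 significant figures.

k ≈ 1.88, θ ≈ 4230

For Gamma(k, scale θ): mean = kθ, variance = kθ², so CV = 1/√k.
CV = 0.73, hence k = 1/CV² = 1.88.
Then θ = mean/k = 7930/1.88 = 4230.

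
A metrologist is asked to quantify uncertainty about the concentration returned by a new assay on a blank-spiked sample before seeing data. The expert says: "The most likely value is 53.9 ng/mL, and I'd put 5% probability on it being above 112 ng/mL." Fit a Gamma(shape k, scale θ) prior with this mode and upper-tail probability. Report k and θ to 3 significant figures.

k ≈ 6.17, θ ≈ 10.4

Gamma(k,θ) with k>1 has mode (k−1)θ, so θ = 53.9/(k−1).
Need P(X < 112) = 0.95 with θ tied to k this way. Start at k = 2, θ = 53.9: P(X<112) ≈ 0.615.
Too low — raise k to concentrate. Iterating converges to k ≈ 6.17.
Then θ = 53.9/(6.17−1) ≈ 10.4.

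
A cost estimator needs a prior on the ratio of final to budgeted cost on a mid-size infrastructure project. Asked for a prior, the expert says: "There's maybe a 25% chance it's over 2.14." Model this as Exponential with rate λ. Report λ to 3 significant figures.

P(T > 2.14) = e^(−λ·2.14) = 0.25, so λ = −ln(0.25)/2.14 = 0.648.

λ ≈ 0.648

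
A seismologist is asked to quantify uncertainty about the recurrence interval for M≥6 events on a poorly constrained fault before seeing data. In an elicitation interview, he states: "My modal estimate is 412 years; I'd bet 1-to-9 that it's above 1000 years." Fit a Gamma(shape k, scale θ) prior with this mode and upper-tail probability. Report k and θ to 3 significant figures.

Gamma(k,θ) with k>1 has mode (k−1)θ, so θ = 412/(k−1).
Need P(X < 1000) = 0.9 with θ tied to k this way. Start at k = 2, θ = 412: P(X<1000) ≈ 0.697.
Too low — raise k to concentrate. Iterating converges to k ≈ 3.44.
Then θ = 412/(3.44−1) ≈ 169.

k ≈ 3.44, θ ≈ 169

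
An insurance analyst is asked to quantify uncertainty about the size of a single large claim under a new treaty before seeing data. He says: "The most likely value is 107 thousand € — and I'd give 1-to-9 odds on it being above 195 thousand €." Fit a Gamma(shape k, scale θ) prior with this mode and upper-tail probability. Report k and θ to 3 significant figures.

k ≈ 6.29, θ ≈ 20.2

Gamma(k,θ) with k>1 has mode (k−1)θ, so θ = 107/(k−1).
Need P(X < 195) = 0.9 with θ tied to k this way. Start at k = 2, θ = 107: P(X<195) ≈ 0.544.
Too low — raise k to concentrate. Iterating converges to k ≈ 6.29.
Then θ = 107/(6.29−1) ≈ 20.2.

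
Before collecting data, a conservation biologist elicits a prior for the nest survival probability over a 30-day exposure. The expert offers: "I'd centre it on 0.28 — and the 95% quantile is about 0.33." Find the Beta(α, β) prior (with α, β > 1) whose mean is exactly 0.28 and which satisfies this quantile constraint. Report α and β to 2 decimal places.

α ≈ 63.57, β ≈ 163.48

With mean 0.28 fixed, write α = 0.28s, β = 0.72s where s = α+β.
Need P(θ < 0.33) = 0.95 under Beta(0.28s, 0.72s). Normal approximation: (q−m)/√(m(1−m)/s) ≈ z_{0.95} = 1.64, so s ≈ 0.28·0.72·(1.64)²/(0.33−0.28)² = 218.2.
At s = 218.2: P(θ<0.33) ≈ 0.947. Adjusting to match 0.95 gives s ≈ 227.05.
So α = 0.28·227.05 ≈ 63.57, β = 0.72·227.05 ≈ 163.48.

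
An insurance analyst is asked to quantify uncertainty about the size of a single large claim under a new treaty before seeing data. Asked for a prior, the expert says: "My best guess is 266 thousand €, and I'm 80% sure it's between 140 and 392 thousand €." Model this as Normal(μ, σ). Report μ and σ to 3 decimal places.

A symmetric 80% interval runs μ ± z·σ with z = 1.282.
Half-width = 126, so σ = 126/1.282 = 98.318.
μ is the stated best guess, 266.000.

μ = 266.000, σ = 98.318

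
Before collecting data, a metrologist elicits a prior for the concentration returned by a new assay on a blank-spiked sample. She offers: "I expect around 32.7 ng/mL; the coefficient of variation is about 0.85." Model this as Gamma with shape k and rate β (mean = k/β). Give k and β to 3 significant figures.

For Gamma(k, rate β): mean = k/β, variance = k/β², so CV = 1/√k.
CV = 0.85, hence k = 1/CV² = 1.38.
Then β = k/mean = 1.38/32.7 = 0.0423.

k ≈ 1.38, β ≈ 0.0423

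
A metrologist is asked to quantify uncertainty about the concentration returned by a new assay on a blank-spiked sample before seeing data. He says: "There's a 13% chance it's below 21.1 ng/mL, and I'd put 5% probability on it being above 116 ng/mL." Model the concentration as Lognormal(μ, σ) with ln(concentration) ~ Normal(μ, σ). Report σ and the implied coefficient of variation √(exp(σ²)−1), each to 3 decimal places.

If T ~ Lognormal(μ,σ) then ln T ~ Normal(μ,σ), so the p-quantile of ln T is μ + z_p·σ.
ln(21.1) = 3.049 and ln(116) = 4.754; z_{0.13} = -1.126, z_{0.95} = 1.645.
σ = (4.754 − 3.049)/(1.645 − (-1.126)) = 0.615.
μ = 3.049 − (-1.126)·0.615 = 3.742.
CV = √(exp(σ²)−1) = √(exp(0.3782)−1) = 0.678.

σ ≈ 0.615, CV ≈ 0.678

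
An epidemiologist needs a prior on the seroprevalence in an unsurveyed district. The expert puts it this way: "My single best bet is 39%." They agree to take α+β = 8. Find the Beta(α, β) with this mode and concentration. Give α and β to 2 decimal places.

For α,β > 1 the Beta mode is (α−1)/(α+β−2). With α+β = 8, the mode is (α−1)/6.
Set (α−1)/6 = 0.39 → α = 1 + 0.39·6 = 3.34.
β = 8 − α = 4.66.

α = 3.34, β = 4.66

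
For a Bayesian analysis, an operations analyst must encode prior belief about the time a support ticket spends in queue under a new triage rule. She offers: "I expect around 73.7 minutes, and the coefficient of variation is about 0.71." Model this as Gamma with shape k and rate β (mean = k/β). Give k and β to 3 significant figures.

For Gamma(k, rate β): mean = k/β, variance = k/β², so CV = 1/√k.
CV = 0.71, hence k = 1/CV² = 1.98.
Then β = k/mean = 1.98/73.7 = 0.0269.

k ≈ 1.98, β ≈ 0.0269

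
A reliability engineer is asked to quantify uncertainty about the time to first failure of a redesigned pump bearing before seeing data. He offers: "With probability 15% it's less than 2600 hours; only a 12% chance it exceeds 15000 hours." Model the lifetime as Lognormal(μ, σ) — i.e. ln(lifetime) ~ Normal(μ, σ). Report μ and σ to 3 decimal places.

If T ~ Lognormal(μ,σ) then ln T ~ Normal(μ,σ), so the p-quantile of ln T is μ + z_p·σ.
ln(2600) = 7.863 and ln(15000) = 9.616; z_{0.15} = -1.036, z_{0.88} = 1.175.
σ = (9.616 − 7.863)/(1.175 − (-1.036)) = 0.792.
μ = 7.863 − (-1.036)·0.792 = 8.685.

μ ≈ 8.685, σ ≈ 0.792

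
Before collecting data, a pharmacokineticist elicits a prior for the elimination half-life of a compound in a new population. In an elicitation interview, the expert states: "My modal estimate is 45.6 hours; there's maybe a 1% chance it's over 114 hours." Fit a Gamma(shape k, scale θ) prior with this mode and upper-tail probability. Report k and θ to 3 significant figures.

Gamma(k,θ) with k>1 has mode (k−1)θ, so θ = 45.6/(k−1).
Need P(X < 114) = 0.99 with θ tied to k this way. Start at k = 2, θ = 45.6: P(X<114) ≈ 0.713.
Too low — raise k to concentrate. Iterating converges to k ≈ 6.59.
Then θ = 45.6/(6.59−1) ≈ 8.16.

k ≈ 6.59, θ ≈ 8.16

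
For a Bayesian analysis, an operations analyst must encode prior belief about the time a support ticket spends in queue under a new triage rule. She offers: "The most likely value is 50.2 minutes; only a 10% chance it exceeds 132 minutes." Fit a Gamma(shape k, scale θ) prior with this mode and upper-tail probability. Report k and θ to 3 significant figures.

k ≈ 3.05, θ ≈ 24.5

Gamma(k,θ) with k>1 has mode (k−1)θ, so θ = 50.2/(k−1).
Need P(X < 132) = 0.9 with θ tied to k this way. Start at k = 2, θ = 50.2: P(X<132) ≈ 0.738.
Too low — raise k to concentrate. Iterating converges to k ≈ 3.05.
Then θ = 50.2/(3.05−1) ≈ 24.5.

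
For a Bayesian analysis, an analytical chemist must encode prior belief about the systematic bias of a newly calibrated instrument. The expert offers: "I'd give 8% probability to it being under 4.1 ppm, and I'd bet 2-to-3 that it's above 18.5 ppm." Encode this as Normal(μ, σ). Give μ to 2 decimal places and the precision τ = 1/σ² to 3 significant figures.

μ = 16.30, τ = 0.0133

The p-quantile of Normal(μ,σ) is μ + z_p·σ, with z_{0.08} = -1.405 and z_{0.6} = 0.2533.
Eliminate σ: μ = (z₂·x₁ − z₁·x₂)/(z₂ − z₁) = (0.2533·4.1 − (-1.405)·18.5)/1.658 = 16.30.
Then σ = (x₂ − x₁)/(z₂ − z₁) = (18.5 − 4.1)/1.658 = 8.68.
Precision τ = 1/σ² = 1/8.683² = 0.0133.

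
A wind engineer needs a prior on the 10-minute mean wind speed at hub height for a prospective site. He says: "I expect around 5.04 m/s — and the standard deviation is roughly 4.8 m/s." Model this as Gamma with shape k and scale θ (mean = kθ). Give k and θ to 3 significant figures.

For Gamma(k, scale θ): mean = kθ, variance = kθ², so CV = 1/√k.
CV = SD/mean = 4.8/5.04 = 0.9524, hence k = 1/CV² = 1.1.
Then θ = mean/k = 5.04/1.1 = 4.57.

k ≈ 1.1, θ ≈ 4.57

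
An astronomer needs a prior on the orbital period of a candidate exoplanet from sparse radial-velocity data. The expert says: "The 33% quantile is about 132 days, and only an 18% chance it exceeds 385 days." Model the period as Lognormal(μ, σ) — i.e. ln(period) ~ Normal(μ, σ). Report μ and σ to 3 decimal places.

If T ~ Lognormal(μ,σ) then ln T ~ Normal(μ,σ), so the p-quantile of ln T is μ + z_p·σ.
ln(132) = 4.883 and ln(385) = 5.953; z_{0.33} = -0.4399, z_{0.82} = 0.9154.
σ = (5.953 − 4.883)/(0.9154 − (-0.4399)) = 0.790.
μ = 4.883 − (-0.4399)·0.790 = 5.230.

μ ≈ 5.230, σ ≈ 0.790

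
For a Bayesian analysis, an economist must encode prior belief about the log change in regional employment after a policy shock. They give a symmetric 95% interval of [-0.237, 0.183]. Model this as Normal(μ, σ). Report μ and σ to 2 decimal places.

A symmetric 95% interval runs μ ± z·σ with z = 1.96.
Half-width = 0.21, so σ = 0.21/1.96 = 0.11.
μ is the interval midpoint, -0.03.

μ = -0.03, σ = 0.11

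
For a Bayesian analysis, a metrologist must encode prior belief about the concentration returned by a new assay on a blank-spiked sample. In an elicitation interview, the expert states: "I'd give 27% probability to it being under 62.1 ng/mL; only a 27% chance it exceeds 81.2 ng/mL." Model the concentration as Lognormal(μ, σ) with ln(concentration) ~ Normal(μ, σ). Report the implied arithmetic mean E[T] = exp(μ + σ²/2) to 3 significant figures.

E[T] ≈ 72.7 ng/mL

If T ~ Lognormal(μ,σ) then ln T ~ Normal(μ,σ), so the p-quantile of ln T is μ + z_p·σ.
ln(62.1) = 4.129 and ln(81.2) = 4.397; z_{0.27} = -0.6128, z_{0.73} = 0.6128.
σ = (4.397 − 4.129)/(0.6128 − (-0.6128)) = 0.219.
μ = 4.129 − (-0.6128)·0.219 = 4.263.
E[T] = exp(μ + σ²/2) = exp(4.263 + 0.0239) = 72.7 ng/mL.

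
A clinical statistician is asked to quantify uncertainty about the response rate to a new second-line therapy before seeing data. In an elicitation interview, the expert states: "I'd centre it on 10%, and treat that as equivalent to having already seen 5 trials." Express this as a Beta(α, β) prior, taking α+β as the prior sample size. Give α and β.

Under the effective-sample-size interpretation, Beta(α, β) has prior mean α/(α+β) and prior sample size α+β.
So α+β = 5 and α/(α+β) = 0.1, giving α = 0.1·5 = 0.5 and β = 5 − 0.5 = 4.5.

α = 0.5, β = 4.5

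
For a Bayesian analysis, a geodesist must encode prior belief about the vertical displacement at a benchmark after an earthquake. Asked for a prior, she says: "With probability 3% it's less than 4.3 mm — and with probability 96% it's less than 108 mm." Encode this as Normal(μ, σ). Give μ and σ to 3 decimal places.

For Normal(μ,σ), the p-quantile is μ + z_p·σ. Here z_{0.03} = -1.881, z_{0.96} = 1.751.
So 4.3 = μ − 1.881σ and 108 = μ + 1.751σ.
Subtracting: σ = (108 − 4.3)/(1.751 − (-1.881)) = 28.556.
Then μ = 4.3 − (-1.881)·28.556 = 58.008.

μ = 58.008, σ = 28.556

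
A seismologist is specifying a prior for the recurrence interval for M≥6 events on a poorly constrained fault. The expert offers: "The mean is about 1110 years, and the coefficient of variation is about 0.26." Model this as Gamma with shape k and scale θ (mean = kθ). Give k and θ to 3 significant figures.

k ≈ 14.8, θ ≈ 75

For Gamma(k, scale θ): mean = kθ, variance = kθ², so CV = 1/√k.
CV = 0.26, hence k = 1/CV² = 14.8.
Then θ = mean/k = 1110/14.8 = 75.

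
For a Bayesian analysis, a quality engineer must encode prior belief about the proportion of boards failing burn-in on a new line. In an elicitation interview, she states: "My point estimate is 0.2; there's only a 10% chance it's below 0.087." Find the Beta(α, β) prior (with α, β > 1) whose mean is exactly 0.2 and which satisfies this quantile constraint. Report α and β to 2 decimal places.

α ≈ 3.36, β ≈ 13.44

With mean 0.2 fixed, write α = 0.2s, β = 0.8s where s = α+β.
Need P(θ < 0.087) = 0.1 under Beta(0.2s, 0.8s). Normal approximation: (q−m)/√(m(1−m)/s) ≈ z_{0.1} = -1.28, so s ≈ 0.2·0.8·(-1.28)²/(0.087−0.2)² = 20.6.
At s = 20.6: P(θ<0.087) ≈ 0.074. Adjusting to match 0.1 gives s ≈ 16.81.
So α = 0.2·16.81 ≈ 3.36, β = 0.8·16.81 ≈ 13.44.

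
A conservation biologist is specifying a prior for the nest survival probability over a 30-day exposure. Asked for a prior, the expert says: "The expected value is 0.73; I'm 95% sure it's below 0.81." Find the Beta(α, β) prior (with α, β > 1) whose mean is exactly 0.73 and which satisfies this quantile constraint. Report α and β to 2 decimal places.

With mean 0.73 fixed, write α = 0.73s, β = 0.27s where s = α+β.
Need P(θ < 0.81) = 0.95 under Beta(0.73s, 0.27s). Normal approximation: (q−m)/√(m(1−m)/s) ≈ z_{0.95} = 1.64, so s ≈ 0.73·0.27·(1.64)²/(0.81−0.73)² = 83.3.
At s = 83.3: P(θ<0.81) ≈ 0.959. Adjusting to match 0.95 gives s ≈ 75.38.
So α = 0.73·75.38 ≈ 55.03, β = 0.27·75.38 ≈ 20.35.

α ≈ 55.03, β ≈ 20.35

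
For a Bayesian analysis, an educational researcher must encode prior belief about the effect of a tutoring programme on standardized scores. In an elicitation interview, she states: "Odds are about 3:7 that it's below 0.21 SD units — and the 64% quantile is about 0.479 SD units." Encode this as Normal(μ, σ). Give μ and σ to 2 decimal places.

μ = 0.37, σ = 0.30

For Normal(μ,σ), the p-quantile is μ + z_p·σ. Here z_{0.3} = -0.5244, z_{0.64} = 0.3585.
So 0.21 = μ − 0.5244σ and 0.479 = μ + 0.3585σ.
Subtracting: σ = (0.479 − 0.21)/(0.3585 − (-0.5244)) = 0.30.
Then μ = 0.21 − (-0.5244)·0.30 = 0.37.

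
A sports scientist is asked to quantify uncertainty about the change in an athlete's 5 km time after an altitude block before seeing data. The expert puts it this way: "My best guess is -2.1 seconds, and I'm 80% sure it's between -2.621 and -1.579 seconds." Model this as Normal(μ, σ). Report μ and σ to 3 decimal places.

A symmetric 80% interval runs μ ± z·σ with z = 1.282.
Half-width = 0.521, so σ = 0.521/1.282 = 0.407.
μ is the stated best guess, -2.100.

μ = -2.100, σ = 0.407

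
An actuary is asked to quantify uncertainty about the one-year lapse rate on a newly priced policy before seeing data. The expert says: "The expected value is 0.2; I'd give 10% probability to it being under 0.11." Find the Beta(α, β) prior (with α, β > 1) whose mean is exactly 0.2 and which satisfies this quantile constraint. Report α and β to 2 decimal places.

α ≈ 5.64, β ≈ 22.58

With mean 0.2 fixed, write α = 0.2s, β = 0.8s where s = α+β.
Need P(θ < 0.11) = 0.1 under Beta(0.2s, 0.8s). Normal approximation: (q−m)/√(m(1−m)/s) ≈ z_{0.1} = -1.28, so s ≈ 0.2·0.8·(-1.28)²/(0.11−0.2)² = 32.4.
At s = 32.4: P(θ<0.11) ≈ 0.082. Adjusting to match 0.1 gives s ≈ 28.22.
So α = 0.2·28.22 ≈ 5.64, β = 0.8·28.22 ≈ 22.58.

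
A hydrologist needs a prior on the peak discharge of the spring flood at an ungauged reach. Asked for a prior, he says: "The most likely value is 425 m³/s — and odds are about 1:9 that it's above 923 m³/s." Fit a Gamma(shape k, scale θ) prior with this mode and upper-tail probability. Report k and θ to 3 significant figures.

k ≈ 4.2, θ ≈ 133

Gamma(k,θ) with k>1 has mode (k−1)θ, so θ = 425/(k−1).
Need P(X < 923) = 0.9 with θ tied to k this way. Start at k = 2, θ = 425: P(X<923) ≈ 0.638.
Too low — raise k to concentrate. Iterating converges to k ≈ 4.2.
Then θ = 425/(4.2−1) ≈ 133.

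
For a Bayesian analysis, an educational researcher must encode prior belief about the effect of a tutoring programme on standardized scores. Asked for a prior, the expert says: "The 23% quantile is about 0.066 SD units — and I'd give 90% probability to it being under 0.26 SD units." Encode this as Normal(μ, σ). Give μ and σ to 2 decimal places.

For Normal(μ,σ), the p-quantile is μ + z_p·σ. Here z_{0.23} = -0.7388, z_{0.9} = 1.282.
So 0.066 = μ − 0.7388σ and 0.26 = μ + 1.282σ.
Subtracting: σ = (0.26 − 0.066)/(1.282 − (-0.7388)) = 0.10.
Then μ = 0.066 − (-0.7388)·0.10 = 0.14.

μ = 0.14, σ = 0.10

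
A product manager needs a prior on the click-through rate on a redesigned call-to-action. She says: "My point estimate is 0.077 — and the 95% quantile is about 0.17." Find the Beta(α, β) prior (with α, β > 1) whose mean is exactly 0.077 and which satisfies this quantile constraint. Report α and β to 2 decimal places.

With mean 0.077 fixed, write α = 0.077s, β = 0.923s where s = α+β.
Need P(θ < 0.17) = 0.95 under Beta(0.077s, 0.923s). Normal approximation: (q−m)/√(m(1−m)/s) ≈ z_{0.95} = 1.64, so s ≈ 0.077·0.923·(1.64)²/(0.17−0.077)² = 22.2.
At s = 22.2: P(θ<0.17) ≈ 0.931. Adjusting to match 0.95 gives s ≈ 29.31.
So α = 0.077·29.31 ≈ 2.26, β = 0.923·29.31 ≈ 27.05.

α ≈ 2.26, β ≈ 27.05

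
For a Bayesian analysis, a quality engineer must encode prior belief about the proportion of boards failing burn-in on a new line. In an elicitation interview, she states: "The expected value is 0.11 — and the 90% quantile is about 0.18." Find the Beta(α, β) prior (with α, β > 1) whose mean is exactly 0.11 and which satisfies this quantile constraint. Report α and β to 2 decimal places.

α ≈ 3.92, β ≈ 31.68

With mean 0.11 fixed, write α = 0.11s, β = 0.89s where s = α+β.
Need P(θ < 0.18) = 0.9 under Beta(0.11s, 0.89s). Normal approximation: (q−m)/√(m(1−m)/s) ≈ z_{0.9} = 1.28, so s ≈ 0.11·0.89·(1.28)²/(0.18−0.11)² = 32.8.
At s = 32.8: P(θ<0.18) ≈ 0.893. Adjusting to match 0.9 gives s ≈ 35.60.
So α = 0.11·35.60 ≈ 3.92, β = 0.89·35.60 ≈ 31.68.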